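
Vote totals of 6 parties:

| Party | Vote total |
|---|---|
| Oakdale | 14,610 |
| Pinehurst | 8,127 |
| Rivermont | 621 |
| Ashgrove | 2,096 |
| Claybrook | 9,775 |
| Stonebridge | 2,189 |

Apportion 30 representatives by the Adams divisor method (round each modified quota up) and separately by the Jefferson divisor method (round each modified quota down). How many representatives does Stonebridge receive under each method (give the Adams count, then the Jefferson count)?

2 and 1

Adams: Oakdale 11, Pinehurst 6, Rivermont 1, Ashgrove 2, Claybrook 8, Stonebridge 2.
Jefferson: Oakdale 13, Pinehurst 7, Rivermont 0, Ashgrove 1, Claybrook 8, Stonebridge 1.
Stonebridge gets 2 under Adams and 1 under Jefferson.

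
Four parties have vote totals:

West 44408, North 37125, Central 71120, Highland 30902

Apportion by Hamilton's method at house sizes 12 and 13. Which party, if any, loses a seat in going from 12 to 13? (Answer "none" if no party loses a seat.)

At 12 seats: West 3, North 2, Central 5, Highland 2.
At 13 seats: West 3, North 3, Central 5, Highland 2.
No party's allocation decreased.

none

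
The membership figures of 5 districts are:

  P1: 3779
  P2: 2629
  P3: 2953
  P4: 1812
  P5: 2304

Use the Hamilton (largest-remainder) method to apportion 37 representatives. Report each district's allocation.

Total 13477; standard divisor 13477/37 ≈ 364.243.
Standard quotas: P1 10.375, P2 7.218, P3 8.107, P4 4.975, P5 6.325.
Lower quotas: P1 10, P2 7, P3 8, P4 4, P5 6 (sum 35, leaving 2 seats).
Remainders in descending order: P4 0.975, P1 0.375, P5 0.325, P2 0.218, P3 0.107.
The surplus seats go to P4, P1.

P1 11; P2 7; P3 8; P4 5; P5 6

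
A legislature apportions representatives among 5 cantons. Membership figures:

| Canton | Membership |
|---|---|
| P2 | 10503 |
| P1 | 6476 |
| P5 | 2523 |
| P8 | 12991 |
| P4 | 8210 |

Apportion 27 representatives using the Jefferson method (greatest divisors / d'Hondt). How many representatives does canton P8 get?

9

Standard divisor 40703/27 ≈ 1507.519; standard quotas: P2 6.967, P1 4.296, P5 1.674, P8 8.617, P4 5.446.
Rounding down gives 6, 4, 1, 8, 5 = 24 seats, so the divisor must be adjusted.
With modified divisor 1340: modified quotas P2 7.838, P1 4.833, P5 1.883, P8 9.695, P4 6.127.
Rounding down: P2 7, P1 4, P5 1, P8 9, P4 6 (total 27).
P8 receives 9.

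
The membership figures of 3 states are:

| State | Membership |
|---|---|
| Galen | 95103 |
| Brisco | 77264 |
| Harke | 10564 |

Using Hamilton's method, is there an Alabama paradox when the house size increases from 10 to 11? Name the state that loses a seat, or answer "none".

At 10 seats: Galen 5, Brisco 4, Harke 1.
At 11 seats: Galen 6, Brisco 5, Harke 0.
Harke drops from 1 to 0.

Harke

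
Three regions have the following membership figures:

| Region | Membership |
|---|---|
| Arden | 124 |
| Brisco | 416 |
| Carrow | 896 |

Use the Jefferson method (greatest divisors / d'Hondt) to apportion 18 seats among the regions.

Standard divisor 1436/18 ≈ 79.778; standard quotas: Arden 1.554, Brisco 5.214, Carrow 11.231.
Rounding down gives 1, 5, 11 = 17 seats, so the divisor must be adjusted.
With modified divisor 70: modified quotas Arden 1.771, Brisco 5.943, Carrow 12.800.
Rounding down: Arden 1, Brisco 5, Carrow 12 (total 18).

Arden 1, Brisco 5, Carrow 12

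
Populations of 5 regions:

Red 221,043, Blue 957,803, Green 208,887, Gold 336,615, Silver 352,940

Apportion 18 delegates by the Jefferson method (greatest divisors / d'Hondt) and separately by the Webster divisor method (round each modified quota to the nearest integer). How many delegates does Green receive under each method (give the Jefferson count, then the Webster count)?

1 and 2

Jefferson: Red 2, Blue 9, Green 1, Gold 3, Silver 3.
Webster: Red 2, Blue 8, Green 2, Gold 3, Silver 3.
Green gets 1 under Jefferson and 2 under Webster.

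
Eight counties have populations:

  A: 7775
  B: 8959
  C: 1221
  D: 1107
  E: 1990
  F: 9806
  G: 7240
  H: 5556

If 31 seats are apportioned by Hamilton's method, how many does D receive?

The standard divisor is 43654/31 ≈ 1408.194.
Standard quotas: A 5.5213, B 6.3621, C 0.8671, D 0.7861, E 1.4132, F 6.9635, G 5.1413, H 3.9455.
Lower quotas: A 5, B 6, C 0, D 0, E 1, F 6, G 5, H 3 (sum 26, leaving 5 seats).
Remainders in descending order: F 0.9635, H 0.9455, C 0.8671, D 0.7861, A 0.5213, E 0.4132, B 0.3621, G 0.1413.
The surplus seats go to F, H, C, D, A.
D receives 1.

1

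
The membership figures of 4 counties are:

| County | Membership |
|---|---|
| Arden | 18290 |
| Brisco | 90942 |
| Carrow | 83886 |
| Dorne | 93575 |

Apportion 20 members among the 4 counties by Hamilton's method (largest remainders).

Arden 1; Brisco 6; Carrow 6; Dorne 7

Standard divisor: 286693 ÷ 20 ≈ 14334.65.
Standard quotas: Arden 1.2759, Brisco 6.3442, Carrow 5.8520, Dorne 6.5279.
Lower quotas: Arden 1, Brisco 6, Carrow 5, Dorne 6 (sum 18, leaving 2 seats).
Remainders in descending order: Carrow 0.8520, Dorne 0.5279, Brisco 0.3442, Arden 0.2759.
The surplus seats go to Carrow, Dorne.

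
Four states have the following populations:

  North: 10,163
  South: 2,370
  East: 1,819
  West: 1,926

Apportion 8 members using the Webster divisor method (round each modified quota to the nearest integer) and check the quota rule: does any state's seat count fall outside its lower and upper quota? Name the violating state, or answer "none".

Standard quotas: North 4.995, South 1.165, East 0.894, West 0.947.
Webster allocation: North 5, South 1, East 1, West 1.
Every allocation lies between the lower and upper quota.

none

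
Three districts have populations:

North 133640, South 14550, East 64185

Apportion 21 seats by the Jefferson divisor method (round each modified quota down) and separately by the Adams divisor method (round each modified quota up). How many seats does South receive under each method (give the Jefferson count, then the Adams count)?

1 and 2

Jefferson: North 14, South 1, East 6.
Adams: North 13, South 2, East 6.
South gets 1 under Jefferson and 2 under Adams.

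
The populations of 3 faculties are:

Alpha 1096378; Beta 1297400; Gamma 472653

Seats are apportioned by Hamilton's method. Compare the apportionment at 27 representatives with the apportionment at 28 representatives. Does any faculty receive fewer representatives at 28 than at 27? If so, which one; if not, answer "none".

At 27 seats: Alpha 10, Beta 12, Gamma 5.
At 28 seats: Alpha 11, Beta 13, Gamma 4.
Gamma drops from 5 to 4.

Gamma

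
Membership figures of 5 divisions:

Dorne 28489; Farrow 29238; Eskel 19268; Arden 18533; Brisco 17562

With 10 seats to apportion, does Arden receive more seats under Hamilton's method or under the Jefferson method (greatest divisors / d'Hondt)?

Hamilton: Dorne 2, Farrow 3, Eskel 2, Arden 2, Brisco 1.
Jefferson: Dorne 3, Farrow 3, Eskel 2, Arden 1, Brisco 1.
Arden gets 2 under Hamilton and 1 under Jefferson.

Hamilton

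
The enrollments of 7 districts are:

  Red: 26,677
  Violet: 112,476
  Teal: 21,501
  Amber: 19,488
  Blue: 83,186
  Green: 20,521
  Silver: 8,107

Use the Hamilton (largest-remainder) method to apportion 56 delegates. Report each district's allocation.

Red 5, Violet 22, Teal 4, Amber 4, Blue 16, Green 4, Silver 1

Standard divisor: 291956 ÷ 56 ≈ 5213.5.
Standard quotas: Red 5.1169, Violet 21.5740, Teal 4.1241, Amber 3.7380, Blue 15.9559, Green 3.9361, Silver 1.5550.
Lower quotas: Red 5, Violet 21, Teal 4, Amber 3, Blue 15, Green 3, Silver 1 (sum 52, leaving 4 seats).
Remainders in descending order: Blue 0.9559, Green 0.9361, Amber 0.7380, Violet 0.5740, Silver 0.5550, Teal 0.1241, Red 0.1169.
Largest remainders: Blue, Green, Amber, Violet receive the extra seats.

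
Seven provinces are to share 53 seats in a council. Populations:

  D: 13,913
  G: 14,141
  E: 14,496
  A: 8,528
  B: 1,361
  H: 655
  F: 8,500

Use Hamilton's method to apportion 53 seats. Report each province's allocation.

Total 61594; standard divisor 61594/53 ≈ 1162.151.
Standard quotas: D 11.9718, G 12.1680, E 12.4734, A 7.3381, B 1.1711, H 0.5636, F 7.3140.
Lower quotas: D 11, G 12, E 12, A 7, B 1, H 0, F 7 (sum 50, leaving 3 seats).
Remainders in descending order: D 0.9718, H 0.5636, E 0.4734, A 0.3381, F 0.3140, B 0.1711, G 0.1680.
Largest remainders: D, H, E receive the extra seats.

D=12; G=12; E=13; A=7; B=1; H=1; F=7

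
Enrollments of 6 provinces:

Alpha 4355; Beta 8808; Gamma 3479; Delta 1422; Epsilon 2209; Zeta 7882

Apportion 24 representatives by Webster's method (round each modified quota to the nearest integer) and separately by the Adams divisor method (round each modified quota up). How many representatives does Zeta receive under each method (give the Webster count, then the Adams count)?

Webster: Alpha 4, Beta 7, Gamma 3, Delta 1, Epsilon 2, Zeta 7.
Adams: Alpha 4, Beta 7, Gamma 3, Delta 2, Epsilon 2, Zeta 6.
Zeta gets 7 under Webster and 6 under Adams.

7 and 6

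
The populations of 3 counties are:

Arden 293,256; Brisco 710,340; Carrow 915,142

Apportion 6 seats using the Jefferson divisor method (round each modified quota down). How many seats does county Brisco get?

2

Standard divisor 1918738/6 ≈ 319789.667; standard quotas: Arden 0.917, Brisco 2.221, Carrow 2.862.
Rounding down gives 0, 2, 2 = 4 seats, so the divisor must be adjusted.
With modified divisor 265000: modified quotas Arden 1.107, Brisco 2.681, Carrow 3.453.
Rounding down: Arden 1, Brisco 2, Carrow 3 (total 6).
Brisco receives 2.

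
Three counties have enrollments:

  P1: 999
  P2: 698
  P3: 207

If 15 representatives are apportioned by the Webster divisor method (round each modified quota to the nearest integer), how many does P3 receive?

Standard divisor 1904/15 ≈ 126.933; standard quotas: P1 7.870, P2 5.499, P3 1.631.
Rounding to the nearest integer gives P1 8, P2 5, P3 2 — total 15, matching the house size, so no adjustment is needed.
P3 receives 2.

2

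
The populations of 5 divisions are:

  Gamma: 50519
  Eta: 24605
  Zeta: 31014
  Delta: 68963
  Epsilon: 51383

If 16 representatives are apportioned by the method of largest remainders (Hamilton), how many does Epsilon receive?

The standard divisor is 226484/16 ≈ 14155.25.
Standard quotas: Gamma 3.5689, Eta 1.7382, Zeta 2.1910, Delta 4.8719, Epsilon 3.6300.
Lower quotas: Gamma 3, Eta 1, Zeta 2, Delta 4, Epsilon 3 (sum 13, leaving 3 seats).
Remainders in descending order: Delta 0.8719, Eta 0.7382, Epsilon 0.6300, Gamma 0.5689, Zeta 0.1910.
The surplus seats go to Delta, Eta, Epsilon.
Epsilon receives 4.

4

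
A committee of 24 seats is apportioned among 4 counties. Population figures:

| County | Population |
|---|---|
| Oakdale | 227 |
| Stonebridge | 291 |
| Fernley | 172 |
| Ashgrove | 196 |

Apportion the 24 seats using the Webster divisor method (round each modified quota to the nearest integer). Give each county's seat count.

Standard divisor 886/24 ≈ 36.917; standard quotas: Oakdale 6.149, Stonebridge 7.883, Fernley 4.659, Ashgrove 5.309.
Rounding to the nearest integer gives Oakdale 6, Stonebridge 8, Fernley 5, Ashgrove 5 — total 24, matching the house size, so no adjustment is needed.

Oakdale 6, Stonebridge 8, Fernley 5, Ashgrove 5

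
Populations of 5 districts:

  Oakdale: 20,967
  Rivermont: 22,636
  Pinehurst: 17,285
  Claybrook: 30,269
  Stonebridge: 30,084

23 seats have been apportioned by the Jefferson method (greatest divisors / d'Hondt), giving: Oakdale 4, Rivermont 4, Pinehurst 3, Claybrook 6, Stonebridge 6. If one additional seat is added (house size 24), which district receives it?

Rivermont

Priority for the next seat is population ÷ (current seats + 1).
Priorities: Oakdale 4193.400, Rivermont 4527.200, Pinehurst 4321.250, Claybrook 4324.143, Stonebridge 4297.714.
Highest priority: Rivermont.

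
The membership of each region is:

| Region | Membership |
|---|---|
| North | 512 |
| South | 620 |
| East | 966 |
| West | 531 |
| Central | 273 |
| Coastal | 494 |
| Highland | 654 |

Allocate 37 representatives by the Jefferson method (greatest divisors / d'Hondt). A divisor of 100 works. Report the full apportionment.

With modified divisor 100: modified quotas North 5.120, South 6.200, East 9.660, West 5.310, Central 2.730, Coastal 4.940, Highland 6.540.
Rounding down: North 5, South 6, East 9, West 5, Central 2, Coastal 4, Highland 6 (total 37).

North=5, South=6, East=9, West=5, Central=2, Coastal=4, Highland=6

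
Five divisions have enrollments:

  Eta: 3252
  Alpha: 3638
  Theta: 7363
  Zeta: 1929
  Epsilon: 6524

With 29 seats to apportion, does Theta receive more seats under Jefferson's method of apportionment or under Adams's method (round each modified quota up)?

Jefferson: Eta 4, Alpha 5, Theta 10, Zeta 2, Epsilon 8.
Adams: Eta 4, Alpha 5, Theta 9, Zeta 3, Epsilon 8.
Theta gets 10 under Jefferson and 9 under Adams.

Jefferson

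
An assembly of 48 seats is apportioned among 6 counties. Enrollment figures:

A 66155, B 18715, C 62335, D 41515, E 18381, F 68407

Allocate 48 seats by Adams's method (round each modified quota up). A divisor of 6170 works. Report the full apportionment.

A=11; B=4; C=11; D=7; E=3; F=12

With modified divisor 6170: modified quotas A 10.722, B 3.033, C 10.103, D 6.729, E 2.979, F 11.087.
Rounding up: A 11, B 4, C 11, D 7, E 3, F 12 (total 48).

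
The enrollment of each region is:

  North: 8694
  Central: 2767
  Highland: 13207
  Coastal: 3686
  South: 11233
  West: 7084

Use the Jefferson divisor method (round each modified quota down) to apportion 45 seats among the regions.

Standard divisor 46671/45 ≈ 1037.133; standard quotas: North 8.383, Central 2.668, Highland 12.734, Coastal 3.554, South 10.831, West 6.830.
Rounding down gives 8, 2, 12, 3, 10, 6 = 41 seats, so the divisor must be adjusted.
With modified divisor 950: modified quotas North 9.152, Central 2.913, Highland 13.902, Coastal 3.880, South 11.824, West 7.457.
Rounding down: North 9, Central 2, Highland 13, Coastal 3, South 11, West 7 (total 45).

North: 9, Central: 2, Highland: 13, Coastal: 3, South: 11, West: 7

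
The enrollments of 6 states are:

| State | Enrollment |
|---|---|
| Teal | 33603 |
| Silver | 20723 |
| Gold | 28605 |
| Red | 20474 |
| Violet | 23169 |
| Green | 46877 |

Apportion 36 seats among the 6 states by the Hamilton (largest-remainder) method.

Teal: 7; Silver: 4; Gold: 6; Red: 4; Violet: 5; Green: 10

Total 173451; standard divisor 173451/36 ≈ 4818.083.
Standard quotas: Teal 6.9744, Silver 4.3011, Gold 5.9370, Red 4.2494, Violet 4.8088, Green 9.7294.
Lower quotas: Teal 6, Silver 4, Gold 5, Red 4, Violet 4, Green 9 (sum 32, leaving 4 seats).
Remainders in descending order: Teal 0.9744, Gold 0.9370, Violet 0.8088, Green 0.7294, Silver 0.3011, Red 0.2494.
Largest remainders: Teal, Gold, Violet, Green receive the extra seats.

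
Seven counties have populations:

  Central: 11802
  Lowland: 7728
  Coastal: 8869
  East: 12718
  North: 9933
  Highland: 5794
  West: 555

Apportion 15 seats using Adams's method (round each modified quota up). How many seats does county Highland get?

2

Standard divisor 57399/15 ≈ 3826.6; standard quotas: Central 3.084, Lowland 2.020, Coastal 2.318, East 3.324, North 2.596, Highland 1.514, West 0.145.
Rounding up gives 4, 3, 3, 4, 3, 2, 1 = 20 seats, so the divisor must be adjusted.
With modified divisor 5400: modified quotas Central 2.186, Lowland 1.431, Coastal 1.642, East 2.355, North 1.839, Highland 1.073, West 0.103.
Rounding up: Central 3, Lowland 2, Coastal 2, East 3, North 2, Highland 2, West 1 (total 15).
Highland receives 2.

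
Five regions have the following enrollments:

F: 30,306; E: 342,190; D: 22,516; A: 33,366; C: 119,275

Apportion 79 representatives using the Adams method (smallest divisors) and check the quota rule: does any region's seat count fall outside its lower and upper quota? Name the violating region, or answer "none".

Standard quotas: F 4.372, E 49.362, D 3.248, A 4.813, C 17.206.
Adams allocation: F 5, E 48, D 4, A 5, C 17.
E has quota 49.362 (lower 49, upper 50) but receives 48 — outside the quota interval.

E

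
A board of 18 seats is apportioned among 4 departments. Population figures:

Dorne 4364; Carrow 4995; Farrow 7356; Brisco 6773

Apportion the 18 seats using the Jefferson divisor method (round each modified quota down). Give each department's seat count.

Dorne: 3, Carrow: 4, Farrow: 6, Brisco: 5

Standard divisor 23488/18 ≈ 1304.889; standard quotas: Dorne 3.344, Carrow 3.828, Farrow 5.637, Brisco 5.190.
Rounding down gives 3, 3, 5, 5 = 16 seats, so the divisor must be adjusted.
With modified divisor 1200: modified quotas Dorne 3.637, Carrow 4.162, Farrow 6.130, Brisco 5.644.
Rounding down: Dorne 3, Carrow 4, Farrow 6, Brisco 5 (total 18).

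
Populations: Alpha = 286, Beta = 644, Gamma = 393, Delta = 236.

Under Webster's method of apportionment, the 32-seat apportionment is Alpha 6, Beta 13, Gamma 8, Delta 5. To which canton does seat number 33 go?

Priority for the next seat is population ÷ (current seats + 0.5).
Priorities: Alpha 44.000, Beta 47.704, Gamma 46.235, Delta 42.909.
Highest priority: Beta.

Beta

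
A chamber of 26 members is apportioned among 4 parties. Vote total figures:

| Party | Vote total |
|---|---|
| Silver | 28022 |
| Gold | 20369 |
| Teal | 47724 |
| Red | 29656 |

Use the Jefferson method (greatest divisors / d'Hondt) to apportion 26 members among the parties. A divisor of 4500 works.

With modified divisor 4500: modified quotas Silver 6.227, Gold 4.526, Teal 10.605, Red 6.590.
Rounding down: Silver 6, Gold 4, Teal 10, Red 6 (total 26).

Silver 6, Gold 4, Teal 10, Red 6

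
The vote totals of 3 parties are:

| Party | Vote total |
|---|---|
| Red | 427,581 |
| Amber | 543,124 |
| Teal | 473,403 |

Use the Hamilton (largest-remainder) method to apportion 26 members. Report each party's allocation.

Red: 8, Amber: 10, Teal: 8

Total 1444108; standard divisor 1444108/26 ≈ 55542.615.
Standard quotas: Red 7.6983, Amber 9.7785, Teal 8.5232.
Lower quotas: Red 7, Amber 9, Teal 8 (sum 24, leaving 2 seats).
Remainders in descending order: Amber 0.7785, Red 0.6983, Teal 0.5232.
The surplus seats go to Amber, Red.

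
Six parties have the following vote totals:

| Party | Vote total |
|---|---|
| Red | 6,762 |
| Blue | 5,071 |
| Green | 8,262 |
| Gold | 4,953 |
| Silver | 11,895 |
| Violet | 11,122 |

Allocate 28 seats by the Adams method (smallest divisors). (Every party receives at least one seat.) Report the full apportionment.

Red=4; Blue=3; Green=5; Gold=3; Silver=7; Violet=6

Standard divisor 48065/28 ≈ 1716.607; standard quotas: Red 3.939, Blue 2.954, Green 4.813, Gold 2.885, Silver 6.929, Violet 6.479.
Rounding up gives 4, 3, 5, 3, 7, 7 = 29 seats, so the divisor must be adjusted.
With modified divisor 1900: modified quotas Red 3.559, Blue 2.669, Green 4.348, Gold 2.607, Silver 6.261, Violet 5.854.
Rounding up: Red 4, Blue 3, Green 5, Gold 3, Silver 7, Violet 6 (total 28).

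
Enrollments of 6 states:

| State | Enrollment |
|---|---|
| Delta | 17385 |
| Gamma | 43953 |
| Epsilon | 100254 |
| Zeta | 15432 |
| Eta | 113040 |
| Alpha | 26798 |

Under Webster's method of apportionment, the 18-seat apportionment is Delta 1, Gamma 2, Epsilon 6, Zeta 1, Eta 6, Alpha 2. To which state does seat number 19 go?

Priority for the next seat is population ÷ (current seats + 0.5).
Priorities: Delta 11590.000, Gamma 17581.200, Epsilon 15423.692, Zeta 10288.000, Eta 17390.769, Alpha 10719.200.
Highest priority: Gamma.

Gamma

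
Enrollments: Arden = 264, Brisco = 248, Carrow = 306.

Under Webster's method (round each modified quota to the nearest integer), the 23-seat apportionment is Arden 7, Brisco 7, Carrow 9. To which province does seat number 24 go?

Arden

Priority for the next seat is population ÷ (current seats + 0.5).
Priorities: Arden 35.200, Brisco 33.067, Carrow 32.211.
Highest priority: Arden.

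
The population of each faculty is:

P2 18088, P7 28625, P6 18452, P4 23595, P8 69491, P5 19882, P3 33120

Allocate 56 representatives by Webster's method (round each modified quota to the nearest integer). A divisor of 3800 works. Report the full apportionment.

P2: 5; P7: 8; P6: 5; P4: 6; P8: 18; P5: 5; P3: 9

With modified divisor 3800: modified quotas P2 4.760, P7 7.533, P6 4.856, P4 6.209, P8 18.287, P5 5.232, P3 8.716.
Rounding to the nearest integer: P2 5, P7 8, P6 5, P4 6, P8 18, P5 5, P3 9 (total 56).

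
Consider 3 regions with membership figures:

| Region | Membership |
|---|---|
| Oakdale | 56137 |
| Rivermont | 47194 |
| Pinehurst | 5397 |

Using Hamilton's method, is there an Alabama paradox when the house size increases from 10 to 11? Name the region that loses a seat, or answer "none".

At 10 seats: Oakdale 5, Rivermont 4, Pinehurst 1.
At 11 seats: Oakdale 6, Rivermont 5, Pinehurst 0.
Pinehurst drops from 1 to 0.

Pinehurst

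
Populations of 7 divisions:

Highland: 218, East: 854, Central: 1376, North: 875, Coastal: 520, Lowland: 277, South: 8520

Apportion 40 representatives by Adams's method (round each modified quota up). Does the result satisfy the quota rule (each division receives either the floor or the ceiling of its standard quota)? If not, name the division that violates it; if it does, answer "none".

South

Standard quotas: Highland 0.690, East 2.703, Central 4.354, North 2.769, Coastal 1.646, Lowland 0.877, South 26.962.
Adams allocation: Highland 1, East 3, Central 5, North 3, Coastal 2, Lowland 1, South 25.
South has quota 26.962 (lower 26, upper 27) but receives 25 — outside the quota interval.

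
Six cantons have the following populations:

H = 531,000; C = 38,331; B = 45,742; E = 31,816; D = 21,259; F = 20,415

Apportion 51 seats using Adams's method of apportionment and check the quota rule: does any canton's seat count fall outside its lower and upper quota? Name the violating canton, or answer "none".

Standard quotas: H 39.330, C 2.839, B 3.388, E 2.357, D 1.575, F 1.512.
Adams allocation: H 37, C 3, B 4, E 3, D 2, F 2.
H has quota 39.330 (lower 39, upper 40) but receives 37 — outside the quota interval.

H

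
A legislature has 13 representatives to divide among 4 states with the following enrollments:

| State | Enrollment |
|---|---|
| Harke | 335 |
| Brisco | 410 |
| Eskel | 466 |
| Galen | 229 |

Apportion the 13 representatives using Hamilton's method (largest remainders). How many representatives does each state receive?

Harke: 3; Brisco: 4; Eskel: 4; Galen: 2

Total 1440; standard divisor 1440/13 ≈ 110.769.
Standard quotas: Harke 3.024, Brisco 3.701, Eskel 4.207, Galen 2.067.
Lower quotas: Harke 3, Brisco 3, Eskel 4, Galen 2 (sum 12, leaving 1 seat).
Remainders in descending order: Brisco 0.701, Eskel 0.207, Galen 0.067, Harke 0.024.
Largest remainder: Brisco receives the extra seat.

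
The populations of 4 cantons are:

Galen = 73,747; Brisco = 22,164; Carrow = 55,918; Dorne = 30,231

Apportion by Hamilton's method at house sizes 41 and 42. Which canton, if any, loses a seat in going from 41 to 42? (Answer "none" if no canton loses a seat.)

At 41 seats: Galen 17, Brisco 5, Carrow 12, Dorne 7.
At 42 seats: Galen 17, Brisco 5, Carrow 13, Dorne 7.
No canton's allocation decreased.

none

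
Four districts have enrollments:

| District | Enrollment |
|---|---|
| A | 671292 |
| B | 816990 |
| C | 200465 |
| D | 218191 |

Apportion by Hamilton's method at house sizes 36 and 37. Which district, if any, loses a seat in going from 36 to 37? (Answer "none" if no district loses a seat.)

none

At 36 seats: A 13, B 15, C 4, D 4.
At 37 seats: A 13, B 16, C 4, D 4.
No district's allocation decreased.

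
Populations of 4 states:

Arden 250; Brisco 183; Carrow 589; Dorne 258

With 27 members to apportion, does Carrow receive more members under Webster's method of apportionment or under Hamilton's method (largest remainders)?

Webster

Webster: Arden 5, Brisco 4, Carrow 13, Dorne 5.
Hamilton: Arden 5, Brisco 4, Carrow 12, Dorne 6.
Carrow gets 13 under Webster and 12 under Hamilton.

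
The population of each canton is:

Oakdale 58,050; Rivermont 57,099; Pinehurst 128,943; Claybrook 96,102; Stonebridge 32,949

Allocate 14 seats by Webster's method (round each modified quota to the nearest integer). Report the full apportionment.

Standard divisor 373143/14 ≈ 26653.071; standard quotas: Oakdale 2.178, Rivermont 2.142, Pinehurst 4.838, Claybrook 3.606, Stonebridge 1.236.
Rounding to the nearest integer gives Oakdale 2, Rivermont 2, Pinehurst 5, Claybrook 4, Stonebridge 1 — total 14, matching the house size, so no adjustment is needed.

Oakdale=2; Rivermont=2; Pinehurst=5; Claybrook=4; Stonebridge=1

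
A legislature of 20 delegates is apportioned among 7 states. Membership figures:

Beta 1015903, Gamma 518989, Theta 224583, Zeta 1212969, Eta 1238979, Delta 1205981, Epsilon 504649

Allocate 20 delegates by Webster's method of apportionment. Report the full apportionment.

Standard divisor 5922053/20 ≈ 296102.65; standard quotas: Beta 3.431, Gamma 1.753, Theta 0.758, Zeta 4.096, Eta 4.184, Delta 4.073, Epsilon 1.704.
Rounding to the nearest integer gives Beta 3, Gamma 2, Theta 1, Zeta 4, Eta 4, Delta 4, Epsilon 2 — total 20, matching the house size, so no adjustment is needed.

Beta 3, Gamma 2, Theta 1, Zeta 4, Eta 4, Delta 4, Epsilon 2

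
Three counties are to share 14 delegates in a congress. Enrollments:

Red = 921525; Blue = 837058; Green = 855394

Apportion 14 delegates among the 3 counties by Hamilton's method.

Red=5, Blue=4, Green=5

The standard divisor is 2613977/14 ≈ 186712.643.
Standard quotas: Red 4.9355, Blue 4.4831, Green 4.5813.
Lower quotas: Red 4, Blue 4, Green 4 (sum 12, leaving 2 seats).
Remainders in descending order: Red 0.9355, Green 0.5813, Blue 0.4831.
Largest remainders: Red, Green receive the extra seats.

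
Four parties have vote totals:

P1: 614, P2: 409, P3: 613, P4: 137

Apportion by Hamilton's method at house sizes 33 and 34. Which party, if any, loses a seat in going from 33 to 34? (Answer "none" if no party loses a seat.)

P4

At 33 seats: P1 11, P2 8, P3 11, P4 3.
At 34 seats: P1 12, P2 8, P3 12, P4 2.
P4 drops from 3 to 2.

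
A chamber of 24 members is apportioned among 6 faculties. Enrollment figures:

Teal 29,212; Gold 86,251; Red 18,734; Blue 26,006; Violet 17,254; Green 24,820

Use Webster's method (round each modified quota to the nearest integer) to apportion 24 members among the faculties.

Teal 4; Gold 10; Red 2; Blue 3; Violet 2; Green 3

Standard divisor 202277/24 ≈ 8428.208; standard quotas: Teal 3.466, Gold 10.234, Red 2.223, Blue 3.086, Violet 2.047, Green 2.945.
Rounding to the nearest integer gives 3, 10, 2, 3, 2, 3 = 23 seats, so the divisor must be adjusted.
With modified divisor 8280: modified quotas Teal 3.528, Gold 10.417, Red 2.263, Blue 3.141, Violet 2.084, Green 2.998.
Rounding to the nearest integer: Teal 4, Gold 10, Red 2, Blue 3, Violet 2, Green 3 (total 24).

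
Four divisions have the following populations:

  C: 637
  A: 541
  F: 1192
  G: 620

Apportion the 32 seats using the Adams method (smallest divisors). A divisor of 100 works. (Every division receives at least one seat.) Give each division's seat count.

C 7, A 6, F 12, G 7

With modified divisor 100: modified quotas C 6.370, A 5.410, F 11.920, G 6.200.
Rounding up: C 7, A 6, F 12, G 7 (total 32).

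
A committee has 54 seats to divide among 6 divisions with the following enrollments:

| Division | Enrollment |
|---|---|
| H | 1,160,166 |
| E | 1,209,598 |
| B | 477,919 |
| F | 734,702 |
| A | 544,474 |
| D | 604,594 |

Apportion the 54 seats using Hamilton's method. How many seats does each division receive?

H 13, E 14, B 6, F 8, A 6, D 7

Total 4731453; standard divisor 4731453/54 ≈ 87619.5.
Standard quotas: H 13.2410, E 13.8051, B 5.4545, F 8.3851, A 6.2141, D 6.9002.
Lower quotas: H 13, E 13, B 5, F 8, A 6, D 6 (sum 51, leaving 3 seats).
Remainders in descending order: D 0.9002, E 0.8051, B 0.4545, F 0.3851, H 0.2410, A 0.2141.
The surplus seats go to D, E, B.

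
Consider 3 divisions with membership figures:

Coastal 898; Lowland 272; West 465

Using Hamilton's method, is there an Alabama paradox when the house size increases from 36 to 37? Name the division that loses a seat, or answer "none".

At 36 seats: Coastal 20, Lowland 6, West 10.
At 37 seats: Coastal 20, Lowland 6, West 11.
No division's allocation decreased.

none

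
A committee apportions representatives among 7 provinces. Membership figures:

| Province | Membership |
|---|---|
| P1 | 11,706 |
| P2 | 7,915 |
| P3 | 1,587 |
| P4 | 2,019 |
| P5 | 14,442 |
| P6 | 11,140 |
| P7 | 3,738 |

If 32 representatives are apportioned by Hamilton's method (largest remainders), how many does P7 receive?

2

Standard divisor: 52547 ÷ 32 ≈ 1642.094.
Standard quotas: P1 7.1287, P2 4.8201, P3 0.9664, P4 1.2295, P5 8.7949, P6 6.7840, P7 2.2764.
Lower quotas: P1 7, P2 4, P3 0, P4 1, P5 8, P6 6, P7 2 (sum 28, leaving 4 seats).
Remainders in descending order: P3 0.9664, P2 0.8201, P5 0.7949, P6 0.7840, P7 0.2764, P4 0.2295, P1 0.1287.
The surplus seats go to P3, P2, P5, P6.
P7 receives 2.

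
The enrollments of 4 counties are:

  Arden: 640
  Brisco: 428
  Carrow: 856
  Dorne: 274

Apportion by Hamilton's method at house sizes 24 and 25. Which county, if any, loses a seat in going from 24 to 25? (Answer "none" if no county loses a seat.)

none

At 24 seats: Arden 7, Brisco 5, Carrow 9, Dorne 3.
At 25 seats: Arden 7, Brisco 5, Carrow 10, Dorne 3.
No county's allocation decreased.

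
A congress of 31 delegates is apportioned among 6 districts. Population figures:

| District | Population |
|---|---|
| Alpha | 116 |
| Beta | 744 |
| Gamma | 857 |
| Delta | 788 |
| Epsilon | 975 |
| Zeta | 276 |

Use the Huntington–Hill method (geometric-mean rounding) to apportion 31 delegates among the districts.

With divisor 118: modified quotas Alpha 0.983, Beta 6.305, Gamma 7.263, Delta 6.678, Epsilon 8.263, Zeta 2.339.
Geometric-mean thresholds: Alpha (min 1), Beta √(6·7)=6.481, Gamma √(7·8)=7.483, Delta √(6·7)=6.481, Epsilon √(8·9)=8.485, Zeta √(2·3)=2.449.
Each quota rounded against its threshold gives Alpha 1, Beta 6, Gamma 7, Delta 7, Epsilon 8, Zeta 2 (total 31).

Alpha 1, Beta 6, Gamma 7, Delta 7, Epsilon 8, Zeta 2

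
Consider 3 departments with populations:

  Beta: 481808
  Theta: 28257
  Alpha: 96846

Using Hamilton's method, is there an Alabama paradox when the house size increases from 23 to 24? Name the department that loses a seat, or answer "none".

none

At 23 seats: Beta 18, Theta 1, Alpha 4.
At 24 seats: Beta 19, Theta 1, Alpha 4.
No department's allocation decreased.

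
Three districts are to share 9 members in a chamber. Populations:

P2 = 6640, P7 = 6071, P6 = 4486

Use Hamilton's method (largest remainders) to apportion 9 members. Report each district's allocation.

P2 4, P7 3, P6 2

Total 17197; standard divisor 17197/9 ≈ 1910.778.
Standard quotas: P2 3.4750, P7 3.1772, P6 2.3477.
Lower quotas: P2 3, P7 3, P6 2 (sum 8, leaving 1 seat).
Remainders in descending order: P2 0.4750, P6 0.3477, P7 0.1772.
The surplus seat goes to P2.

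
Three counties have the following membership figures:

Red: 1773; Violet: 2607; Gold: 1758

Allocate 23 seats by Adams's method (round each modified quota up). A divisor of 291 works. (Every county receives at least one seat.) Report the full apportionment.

Red=7; Violet=9; Gold=7

With modified divisor 291: modified quotas Red 6.093, Violet 8.959, Gold 6.041.
Rounding up: Red 7, Violet 9, Gold 7 (total 23).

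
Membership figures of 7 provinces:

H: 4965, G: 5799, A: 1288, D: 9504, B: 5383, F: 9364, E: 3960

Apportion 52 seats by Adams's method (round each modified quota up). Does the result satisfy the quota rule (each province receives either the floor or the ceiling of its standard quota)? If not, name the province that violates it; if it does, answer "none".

none

Standard quotas: H 6.412, G 7.489, A 1.663, D 12.274, B 6.952, F 12.094, E 5.114.
Adams allocation: H 6, G 8, A 2, D 12, B 7, F 12, E 5.
Every allocation lies between the lower and upper quota.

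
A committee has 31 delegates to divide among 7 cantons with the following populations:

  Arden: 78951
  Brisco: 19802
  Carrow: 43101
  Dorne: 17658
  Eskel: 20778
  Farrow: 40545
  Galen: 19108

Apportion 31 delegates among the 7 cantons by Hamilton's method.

Arden: 10, Brisco: 3, Carrow: 6, Dorne: 2, Eskel: 3, Farrow: 5, Galen: 2

The standard divisor is 239943/31 ≈ 7740.097.
Standard quotas: Arden 10.2003, Brisco 2.5584, Carrow 5.5685, Dorne 2.2814, Eskel 2.6845, Farrow 5.2383, Galen 2.4687.
Lower quotas: Arden 10, Brisco 2, Carrow 5, Dorne 2, Eskel 2, Farrow 5, Galen 2 (sum 28, leaving 3 seats).
Remainders in descending order: Eskel 0.6845, Carrow 0.5685, Brisco 0.5584, Galen 0.4687, Dorne 0.2814, Farrow 0.2383, Arden 0.2003.
Largest remainders: Eskel, Carrow, Brisco receive the extra seats.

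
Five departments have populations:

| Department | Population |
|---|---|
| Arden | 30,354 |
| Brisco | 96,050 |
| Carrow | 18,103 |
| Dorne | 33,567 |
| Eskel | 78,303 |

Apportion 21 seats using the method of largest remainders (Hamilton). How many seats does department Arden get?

Total 256377; standard divisor 256377/21 ≈ 12208.429.
Standard quotas: Arden 2.4863, Brisco 7.8675, Carrow 1.4828, Dorne 2.7495, Eskel 6.4138.
Lower quotas: Arden 2, Brisco 7, Carrow 1, Dorne 2, Eskel 6 (sum 18, leaving 3 seats).
Remainders in descending order: Brisco 0.8675, Dorne 0.7495, Arden 0.4863, Carrow 0.4828, Eskel 0.4138.
The surplus seats go to Brisco, Dorne, Arden.
Arden receives 3.

3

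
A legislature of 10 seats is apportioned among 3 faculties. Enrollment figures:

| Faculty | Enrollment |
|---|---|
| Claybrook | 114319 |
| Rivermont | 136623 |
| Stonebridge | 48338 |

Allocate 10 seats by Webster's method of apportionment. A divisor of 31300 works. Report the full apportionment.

With modified divisor 31300: modified quotas Claybrook 3.652, Rivermont 4.365, Stonebridge 1.544.
Rounding to the nearest integer: Claybrook 4, Rivermont 4, Stonebridge 2 (total 10).

Claybrook 4, Rivermont 4, Stonebridge 2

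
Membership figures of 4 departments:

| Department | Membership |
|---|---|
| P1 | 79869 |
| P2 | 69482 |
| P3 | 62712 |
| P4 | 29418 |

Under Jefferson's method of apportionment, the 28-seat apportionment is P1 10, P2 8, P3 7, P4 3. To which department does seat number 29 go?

P3

Priority for the next seat is population ÷ (current seats + 1).
Priorities: P1 7260.818, P2 7720.222, P3 7839.000, P4 7354.500.
Highest priority: P3.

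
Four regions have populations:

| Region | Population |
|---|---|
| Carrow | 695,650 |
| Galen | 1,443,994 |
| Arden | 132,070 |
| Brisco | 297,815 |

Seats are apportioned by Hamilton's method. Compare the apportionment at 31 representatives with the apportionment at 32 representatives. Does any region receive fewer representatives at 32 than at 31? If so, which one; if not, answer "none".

Arden

At 31 seats: Carrow 8, Galen 17, Arden 2, Brisco 4.
At 32 seats: Carrow 9, Galen 18, Arden 1, Brisco 4.
Arden drops from 2 to 1.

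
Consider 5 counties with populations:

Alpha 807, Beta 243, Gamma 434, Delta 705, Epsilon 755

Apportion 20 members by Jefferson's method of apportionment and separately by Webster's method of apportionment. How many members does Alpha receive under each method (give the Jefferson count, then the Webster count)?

6 and 5

Jefferson: Alpha 6, Beta 1, Gamma 3, Delta 5, Epsilon 5.
Webster: Alpha 5, Beta 2, Gamma 3, Delta 5, Epsilon 5.
Alpha gets 6 under Jefferson and 5 under Webster.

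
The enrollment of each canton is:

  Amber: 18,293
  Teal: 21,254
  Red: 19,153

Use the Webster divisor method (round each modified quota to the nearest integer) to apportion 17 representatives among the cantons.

Standard divisor 58700/17 ≈ 3452.941; standard quotas: Amber 5.298, Teal 6.155, Red 5.547.
Rounding to the nearest integer gives Amber 5, Teal 6, Red 6 — total 17, matching the house size, so no adjustment is needed.

Amber 5; Teal 6; Red 6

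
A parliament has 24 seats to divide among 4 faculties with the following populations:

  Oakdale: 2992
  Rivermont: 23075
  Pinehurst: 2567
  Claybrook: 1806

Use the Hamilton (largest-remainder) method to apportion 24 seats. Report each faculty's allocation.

Standard divisor: 30440 ÷ 24 ≈ 1268.333.
Standard quotas: Oakdale 2.3590, Rivermont 18.1932, Pinehurst 2.0239, Claybrook 1.4239.
Lower quotas: Oakdale 2, Rivermont 18, Pinehurst 2, Claybrook 1 (sum 23, leaving 1 seat).
Remainders in descending order: Claybrook 0.4239, Oakdale 0.3590, Rivermont 0.1932, Pinehurst 0.0239.
The surplus seat goes to Claybrook.

Oakdale=2, Rivermont=18, Pinehurst=2, Claybrook=2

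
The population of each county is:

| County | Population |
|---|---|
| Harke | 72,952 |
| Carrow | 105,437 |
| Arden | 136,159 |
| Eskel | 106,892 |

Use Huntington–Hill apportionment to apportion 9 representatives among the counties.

Harke 2; Carrow 2; Arden 3; Eskel 2

With divisor 47612: modified quotas Harke 1.532, Carrow 2.215, Arden 2.860, Eskel 2.245.
Geometric-mean thresholds: Harke √(1·2)=1.414, Carrow √(2·3)=2.449, Arden √(2·3)=2.449, Eskel √(2·3)=2.449.
Each quota rounded against its threshold gives Harke 2, Carrow 2, Arden 3, Eskel 2 (total 9).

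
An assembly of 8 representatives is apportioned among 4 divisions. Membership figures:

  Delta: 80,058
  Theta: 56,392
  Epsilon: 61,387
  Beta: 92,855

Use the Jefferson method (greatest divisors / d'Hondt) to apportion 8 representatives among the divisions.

Standard divisor 290692/8 ≈ 36336.5; standard quotas: Delta 2.203, Theta 1.552, Epsilon 1.689, Beta 2.555.
Rounding down gives 2, 1, 1, 2 = 6 seats, so the divisor must be adjusted.
With modified divisor 29400: modified quotas Delta 2.723, Theta 1.918, Epsilon 2.088, Beta 3.158.
Rounding down: Delta 2, Theta 1, Epsilon 2, Beta 3 (total 8).

Delta 2; Theta 1; Epsilon 2; Beta 3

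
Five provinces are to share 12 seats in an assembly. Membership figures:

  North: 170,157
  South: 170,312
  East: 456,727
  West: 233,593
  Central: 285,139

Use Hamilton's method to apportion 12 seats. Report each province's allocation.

North=1, South=2, East=4, West=2, Central=3

Standard divisor: 1315928 ÷ 12 ≈ 109660.667.
Standard quotas: North 1.5517, South 1.5531, East 4.1649, West 2.1301, Central 2.6002.
Lower quotas: North 1, South 1, East 4, West 2, Central 2 (sum 10, leaving 2 seats).
Remainders in descending order: Central 0.6002, South 0.5531, North 0.5517, East 0.1649, West 0.1301.
The surplus seats go to Central, South.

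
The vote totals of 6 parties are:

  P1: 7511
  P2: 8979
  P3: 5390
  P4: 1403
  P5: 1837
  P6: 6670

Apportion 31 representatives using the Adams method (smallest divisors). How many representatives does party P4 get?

2

Standard divisor 31790/31 ≈ 1025.484; standard quotas: P1 7.324, P2 8.756, P3 5.256, P4 1.368, P5 1.791, P6 6.504.
Rounding up gives 8, 9, 6, 2, 2, 7 = 34 seats, so the divisor must be adjusted.
With modified divisor 1117: modified quotas P1 6.724, P2 8.038, P3 4.825, P4 1.256, P5 1.645, P6 5.971.
Rounding up: P1 7, P2 9, P3 5, P4 2, P5 2, P6 6 (total 31).
P4 receives 2.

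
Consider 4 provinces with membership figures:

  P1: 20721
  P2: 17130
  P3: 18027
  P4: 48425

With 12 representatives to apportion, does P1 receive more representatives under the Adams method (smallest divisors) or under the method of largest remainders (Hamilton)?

Adams

Adams: P1 3, P2 2, P3 2, P4 5.
Hamilton: P1 2, P2 2, P3 2, P4 6.
P1 gets 3 under Adams and 2 under Hamilton.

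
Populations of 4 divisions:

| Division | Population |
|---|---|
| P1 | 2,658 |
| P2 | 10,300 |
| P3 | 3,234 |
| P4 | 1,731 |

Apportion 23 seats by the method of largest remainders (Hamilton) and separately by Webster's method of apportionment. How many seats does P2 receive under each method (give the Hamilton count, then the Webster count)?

Hamilton: P1 4, P2 13, P3 4, P4 2.
Webster: P1 3, P2 14, P3 4, P4 2.
P2 gets 13 under Hamilton and 14 under Webster.

13 and 14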